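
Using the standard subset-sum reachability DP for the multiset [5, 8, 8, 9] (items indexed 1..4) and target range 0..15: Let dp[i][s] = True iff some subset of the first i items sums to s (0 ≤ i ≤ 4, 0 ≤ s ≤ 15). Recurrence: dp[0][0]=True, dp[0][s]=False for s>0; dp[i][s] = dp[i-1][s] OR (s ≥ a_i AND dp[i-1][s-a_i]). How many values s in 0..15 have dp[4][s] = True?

i\s   0   1   2   3   4   5   6   7   8   9  10  11  12  13  14  15
  0   T   F   F   F   F   F   F   F   F   F   F   F   F   F   F   F
  1   T   F   F   F   F   T   F   F   F   F   F   F   F   F   F   F
  2   T   F   F   F   F   T   F   F   T   F   F   F   F   T   F   F
  3   T   F   F   F   F   T   F   F   T   F   F   F   F   T   F   F
  4   T   F   F   F   F   T   F   F   T   T   F   F   F   T   T   F

6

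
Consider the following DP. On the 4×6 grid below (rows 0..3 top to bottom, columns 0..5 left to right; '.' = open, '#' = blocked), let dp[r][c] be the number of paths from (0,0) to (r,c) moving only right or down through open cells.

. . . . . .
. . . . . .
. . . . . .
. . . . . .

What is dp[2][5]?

21

r\c   0   1   2   3   4   5
  0   1   1   1   1   1   1
  1   1   2   3   4   5   6
  2   1   3   6  10  15  21
  3   1   4  10  20  35  56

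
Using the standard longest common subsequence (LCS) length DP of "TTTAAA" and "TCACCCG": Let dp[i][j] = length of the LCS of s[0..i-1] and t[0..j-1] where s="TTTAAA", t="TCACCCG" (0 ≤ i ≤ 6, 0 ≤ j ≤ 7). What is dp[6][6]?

   ''  T  C  A  C  C  C  G
''  0  0  0  0  0  0  0  0
 T  0  1  1  1  1  1  1  1
 T  0  1  1  1  1  1  1  1
 T  0  1  1  1  1  1  1  1
 A  0  1  1  2  2  2  2  2
 A  0  1  1  2  2  2  2  2
 A  0  1  1  2  2  2  2  2

2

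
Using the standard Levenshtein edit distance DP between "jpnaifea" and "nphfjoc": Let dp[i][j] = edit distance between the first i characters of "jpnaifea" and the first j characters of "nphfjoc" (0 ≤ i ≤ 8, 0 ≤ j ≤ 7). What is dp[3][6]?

5

   ''  n  p  h  f  j  o  c
''  0  1  2  3  4  5  6  7
 j  1  1  2  3  4  4  5  6
 p  2  2  1  2  3  4  5  6
 n  3  2  2  2  3  4  5  6
 a  4  3  3  3  3  4  5  6
 i  5  4  4  4  4  4  5  6
 f  6  5  5  5  4  5  5  6
 e  7  6  6  6  5  5  6  6
 a  8  7  7  7  6  6  6  7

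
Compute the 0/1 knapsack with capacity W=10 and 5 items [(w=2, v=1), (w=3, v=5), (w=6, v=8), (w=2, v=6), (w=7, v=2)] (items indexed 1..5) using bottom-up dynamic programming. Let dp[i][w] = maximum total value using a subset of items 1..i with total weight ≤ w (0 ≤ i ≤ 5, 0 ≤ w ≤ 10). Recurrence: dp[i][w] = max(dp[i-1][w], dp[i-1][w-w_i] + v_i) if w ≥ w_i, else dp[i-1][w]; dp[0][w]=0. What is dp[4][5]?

i\w   0   1   2   3   4   5   6   7   8   9  10
  0   0   0   0   0   0   0   0   0   0   0   0
  1   0   0   1   1   1   1   1   1   1   1   1
  2   0   0   1   5   5   6   6   6   6   6   6
  3   0   0   1   5   5   6   8   8   9  13  13
  4   0   0   6   6   7  11  11  12  14  14  15
  5   0   0   6   6   7  11  11  12  14  14  15

11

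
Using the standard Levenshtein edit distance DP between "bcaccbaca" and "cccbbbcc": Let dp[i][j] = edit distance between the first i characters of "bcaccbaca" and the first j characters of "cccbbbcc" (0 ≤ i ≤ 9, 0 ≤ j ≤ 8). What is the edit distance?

   ''  c  c  c  b  b  b  c  c
''  0  1  2  3  4  5  6  7  8
 b  1  1  2  3  3  4  5  6  7
 c  2  1  1  2  3  4  5  5  6
 a  3  2  2  2  3  4  5  6  6
 c  4  3  2  2  3  4  5  5  6
 c  5  4  3  2  3  4  5  5  5
 b  6  5  4  3  2  3  4  5  6
 a  7  6  5  4  3  3  4  5  6
 c  8  7  6  5  4  4  4  4  5
 a  9  8  7  6  5  5  5  5  5

5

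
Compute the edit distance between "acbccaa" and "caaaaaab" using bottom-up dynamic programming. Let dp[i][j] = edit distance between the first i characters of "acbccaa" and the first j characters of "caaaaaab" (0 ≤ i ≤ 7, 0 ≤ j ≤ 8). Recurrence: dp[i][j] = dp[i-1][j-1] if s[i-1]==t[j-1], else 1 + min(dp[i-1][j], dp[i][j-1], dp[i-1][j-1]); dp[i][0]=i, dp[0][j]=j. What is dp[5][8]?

7

   ''  c  a  a  a  a  a  a  b
''  0  1  2  3  4  5  6  7  8
 a  1  1  1  2  3  4  5  6  7
 c  2  1  2  2  3  4  5  6  7
 b  3  2  2  3  3  4  5  6  6
 c  4  3  3  3  4  4  5  6  7
 c  5  4  4  4  4  5  5  6  7
 a  6  5  4  4  4  4  5  5  6
 a  7  6  5  4  4  4  4  5  6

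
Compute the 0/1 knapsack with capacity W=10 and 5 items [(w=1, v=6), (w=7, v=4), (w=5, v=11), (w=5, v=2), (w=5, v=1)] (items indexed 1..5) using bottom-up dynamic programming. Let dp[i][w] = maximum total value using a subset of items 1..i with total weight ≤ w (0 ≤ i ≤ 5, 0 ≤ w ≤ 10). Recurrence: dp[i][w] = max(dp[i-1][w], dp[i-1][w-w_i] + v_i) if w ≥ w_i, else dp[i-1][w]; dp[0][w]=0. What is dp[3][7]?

17

i\w   0   1   2   3   4   5   6   7   8   9  10
  0   0   0   0   0   0   0   0   0   0   0   0
  1   0   6   6   6   6   6   6   6   6   6   6
  2   0   6   6   6   6   6   6   6  10  10  10
  3   0   6   6   6   6  11  17  17  17  17  17
  4   0   6   6   6   6  11  17  17  17  17  17
  5   0   6   6   6   6  11  17  17  17  17  17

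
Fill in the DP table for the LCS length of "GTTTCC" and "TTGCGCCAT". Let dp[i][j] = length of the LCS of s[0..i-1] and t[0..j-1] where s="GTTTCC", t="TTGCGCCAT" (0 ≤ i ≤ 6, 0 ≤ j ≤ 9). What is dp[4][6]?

   ''  T  T  G  C  G  C  C  A  T
''  0  0  0  0  0  0  0  0  0  0
 G  0  0  0  1  1  1  1  1  1  1
 T  0  1  1  1  1  1  1  1  1  2
 T  0  1  2  2  2  2  2  2  2  2
 T  0  1  2  2  2  2  2  2  2  3
 C  0  1  2  2  3  3  3  3  3  3
 C  0  1  2  2  3  3  4  4  4  4

2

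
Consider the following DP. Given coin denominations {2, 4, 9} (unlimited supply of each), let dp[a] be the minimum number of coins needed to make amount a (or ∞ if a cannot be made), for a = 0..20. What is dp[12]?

3

 a  0  1  2  3  4  5  6  7  8  9 10 11 12 13 14 15 16 17 18 19 20
dp  0  -  1  -  1  -  2  -  2  1  3  2  3  2  4  3  4  3  2  4  3
(- denotes ∞ / unreachable)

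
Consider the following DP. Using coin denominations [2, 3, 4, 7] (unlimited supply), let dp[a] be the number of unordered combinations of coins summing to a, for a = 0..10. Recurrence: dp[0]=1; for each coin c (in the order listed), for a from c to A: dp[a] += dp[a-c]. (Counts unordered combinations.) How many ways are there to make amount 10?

6

after  coin     0     1     2     3     4     5     6     7     8     9    10
          2     1     0     1     0     1     0     1     0     1     0     1
          3     1     0     1     1     1     1     2     1     2     2     2
          4     1     0     1     1     2     1     3     2     4     3     5
          7     1     0     1     1     2     1     3     3     4     4     6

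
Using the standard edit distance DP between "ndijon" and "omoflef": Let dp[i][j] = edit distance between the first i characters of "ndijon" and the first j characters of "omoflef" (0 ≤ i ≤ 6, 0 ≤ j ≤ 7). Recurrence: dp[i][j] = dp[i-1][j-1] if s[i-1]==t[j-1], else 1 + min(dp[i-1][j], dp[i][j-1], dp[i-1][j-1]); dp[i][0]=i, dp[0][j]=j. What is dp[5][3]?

4

   ''  o  m  o  f  l  e  f
''  0  1  2  3  4  5  6  7
 n  1  1  2  3  4  5  6  7
 d  2  2  2  3  4  5  6  7
 i  3  3  3  3  4  5  6  7
 j  4  4  4  4  4  5  6  7
 o  5  4  5  4  5  5  6  7
 n  6  5  5  5  5  6  6  7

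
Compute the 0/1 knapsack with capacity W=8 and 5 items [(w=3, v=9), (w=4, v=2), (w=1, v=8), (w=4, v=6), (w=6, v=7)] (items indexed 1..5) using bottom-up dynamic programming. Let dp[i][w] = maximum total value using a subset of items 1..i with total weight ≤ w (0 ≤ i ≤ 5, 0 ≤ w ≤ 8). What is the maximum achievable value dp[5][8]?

i\w   0   1   2   3   4   5   6   7   8
  0   0   0   0   0   0   0   0   0   0
  1   0   0   0   9   9   9   9   9   9
  2   0   0   0   9   9   9   9  11  11
  3   0   8   8   9  17  17  17  17  19
  4   0   8   8   9  17  17  17  17  23
  5   0   8   8   9  17  17  17  17  23

23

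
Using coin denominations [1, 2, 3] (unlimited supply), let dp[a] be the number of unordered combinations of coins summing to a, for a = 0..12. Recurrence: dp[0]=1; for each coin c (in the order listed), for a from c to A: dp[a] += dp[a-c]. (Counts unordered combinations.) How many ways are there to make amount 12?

after  coin     0     1     2     3     4     5     6     7     8     9    10    11    12
          1     1     1     1     1     1     1     1     1     1     1     1     1     1
          2     1     1     2     2     3     3     4     4     5     5     6     6     7
          3     1     1     2     3     4     5     7     8    10    12    14    16    19

19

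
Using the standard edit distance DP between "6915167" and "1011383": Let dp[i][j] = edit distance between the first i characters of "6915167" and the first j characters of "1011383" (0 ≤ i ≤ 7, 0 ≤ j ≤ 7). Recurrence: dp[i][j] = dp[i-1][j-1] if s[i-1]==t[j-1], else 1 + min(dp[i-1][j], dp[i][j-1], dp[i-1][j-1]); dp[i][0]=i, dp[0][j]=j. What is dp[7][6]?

   ''  1  0  1  1  3  8  3
''  0  1  2  3  4  5  6  7
 6  1  1  2  3  4  5  6  7
 9  2  2  2  3  4  5  6  7
 1  3  2  3  2  3  4  5  6
 5  4  3  3  3  3  4  5  6
 1  5  4  4  3  3  4  5  6
 6  6  5  5  4  4  4  5  6
 7  7  6  6  5  5  5  5  6

5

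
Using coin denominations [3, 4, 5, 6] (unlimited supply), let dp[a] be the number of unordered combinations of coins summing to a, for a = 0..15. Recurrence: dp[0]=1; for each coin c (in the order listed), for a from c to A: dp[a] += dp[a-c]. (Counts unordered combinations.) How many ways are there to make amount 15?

7

after  coin     0     1     2     3     4     5     6     7     8     9    10    11    12    13    14    15
          3     1     0     0     1     0     0     1     0     0     1     0     0     1     0     0     1
          4     1     0     0     1     1     0     1     1     1     1     1     1     2     1     1     2
          5     1     0     0     1     1     1     1     1     2     2     2     2     3     3     3     4
          6     1     0     0     1     1     1     2     1     2     3     3     3     5     4     5     7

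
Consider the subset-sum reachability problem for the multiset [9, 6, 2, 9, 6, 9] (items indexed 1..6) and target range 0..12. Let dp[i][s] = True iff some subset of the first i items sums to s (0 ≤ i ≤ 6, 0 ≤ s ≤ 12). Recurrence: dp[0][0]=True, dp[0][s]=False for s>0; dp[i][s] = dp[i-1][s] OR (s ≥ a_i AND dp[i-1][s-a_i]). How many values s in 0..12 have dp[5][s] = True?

7

i\s   0   1   2   3   4   5   6   7   8   9  10  11  12
  0   T   F   F   F   F   F   F   F   F   F   F   F   F
  1   T   F   F   F   F   F   F   F   F   T   F   F   F
  2   T   F   F   F   F   F   T   F   F   T   F   F   F
  3   T   F   T   F   F   F   T   F   T   T   F   T   F
  4   T   F   T   F   F   F   T   F   T   T   F   T   F
  5   T   F   T   F   F   F   T   F   T   T   F   T   T
  6   T   F   T   F   F   F   T   F   T   T   F   T   T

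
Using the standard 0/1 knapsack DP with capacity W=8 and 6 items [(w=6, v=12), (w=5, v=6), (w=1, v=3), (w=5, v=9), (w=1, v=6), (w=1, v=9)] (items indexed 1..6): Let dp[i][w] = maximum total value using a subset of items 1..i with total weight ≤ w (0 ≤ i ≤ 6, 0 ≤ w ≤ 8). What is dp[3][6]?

12

i\w   0   1   2   3   4   5   6   7   8
  0   0   0   0   0   0   0   0   0   0
  1   0   0   0   0   0   0  12  12  12
  2   0   0   0   0   0   6  12  12  12
  3   0   3   3   3   3   6  12  15  15
  4   0   3   3   3   3   9  12  15  15
  5   0   6   9   9   9   9  15  18  21
  6   0   9  15  18  18  18  18  24  27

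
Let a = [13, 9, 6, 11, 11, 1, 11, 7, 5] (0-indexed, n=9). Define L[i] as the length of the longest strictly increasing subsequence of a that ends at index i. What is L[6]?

   i    0    1    2    3    4    5    6    7    8
a[i]   13    9    6   11   11    1   11    7    5
L[i]    1    1    1    2    2    1    2    2    2

2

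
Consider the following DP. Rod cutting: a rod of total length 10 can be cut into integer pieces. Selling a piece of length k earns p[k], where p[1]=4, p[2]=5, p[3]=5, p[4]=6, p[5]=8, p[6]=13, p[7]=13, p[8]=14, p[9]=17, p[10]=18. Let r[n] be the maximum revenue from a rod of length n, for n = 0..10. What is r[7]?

28

   n    0    1    2    3    4    5    6    7    8    9   10
r[n]    0    4    8   12   16   20   24   28   32   36   40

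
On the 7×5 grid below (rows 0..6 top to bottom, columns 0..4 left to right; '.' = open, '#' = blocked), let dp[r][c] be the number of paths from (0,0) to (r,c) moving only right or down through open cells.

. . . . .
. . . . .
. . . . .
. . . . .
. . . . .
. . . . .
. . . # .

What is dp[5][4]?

r\c   0   1   2   3   4
  0   1   1   1   1   1
  1   1   2   3   4   5
  2   1   3   6  10  15
  3   1   4  10  20  35
  4   1   5  15  35  70
  5   1   6  21  56 126
  6   1   7  28   0 126

126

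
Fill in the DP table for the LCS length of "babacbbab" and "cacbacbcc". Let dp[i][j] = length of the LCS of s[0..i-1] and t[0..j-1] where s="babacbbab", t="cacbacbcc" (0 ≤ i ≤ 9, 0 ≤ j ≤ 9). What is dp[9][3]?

   ''  c  a  c  b  a  c  b  c  c
''  0  0  0  0  0  0  0  0  0  0
 b  0  0  0  0  1  1  1  1  1  1
 a  0  0  1  1  1  2  2  2  2  2
 b  0  0  1  1  2  2  2  3  3  3
 a  0  0  1  1  2  3  3  3  3  3
 c  0  1  1  2  2  3  4  4  4  4
 b  0  1  1  2  3  3  4  5  5  5
 b  0  1  1  2  3  3  4  5  5  5
 a  0  1  2  2  3  4  4  5  5  5
 b  0  1  2  2  3  4  4  5  5  5

2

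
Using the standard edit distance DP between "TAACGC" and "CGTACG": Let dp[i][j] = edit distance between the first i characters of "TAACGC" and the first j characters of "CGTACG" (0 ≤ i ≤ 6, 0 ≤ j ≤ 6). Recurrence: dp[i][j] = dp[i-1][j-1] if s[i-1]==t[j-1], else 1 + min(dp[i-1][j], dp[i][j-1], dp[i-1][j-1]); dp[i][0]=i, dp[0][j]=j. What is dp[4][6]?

4

   ''  C  G  T  A  C  G
''  0  1  2  3  4  5  6
 T  1  1  2  2  3  4  5
 A  2  2  2  3  2  3  4
 A  3  3  3  3  3  3  4
 C  4  3  4  4  4  3  4
 G  5  4  3  4  5  4  3
 C  6  5  4  4  5  5  4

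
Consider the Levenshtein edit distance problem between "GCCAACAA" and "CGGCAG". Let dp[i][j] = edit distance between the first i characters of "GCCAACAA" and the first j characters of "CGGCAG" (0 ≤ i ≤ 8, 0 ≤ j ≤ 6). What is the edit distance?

5

   ''  C  G  G  C  A  G
''  0  1  2  3  4  5  6
 G  1  1  1  2  3  4  5
 C  2  1  2  2  2  3  4
 C  3  2  2  3  2  3  4
 A  4  3  3  3  3  2  3
 A  5  4  4  4  4  3  3
 C  6  5  5  5  4  4  4
 A  7  6  6  6  5  4  5
 A  8  7  7  7  6  5  5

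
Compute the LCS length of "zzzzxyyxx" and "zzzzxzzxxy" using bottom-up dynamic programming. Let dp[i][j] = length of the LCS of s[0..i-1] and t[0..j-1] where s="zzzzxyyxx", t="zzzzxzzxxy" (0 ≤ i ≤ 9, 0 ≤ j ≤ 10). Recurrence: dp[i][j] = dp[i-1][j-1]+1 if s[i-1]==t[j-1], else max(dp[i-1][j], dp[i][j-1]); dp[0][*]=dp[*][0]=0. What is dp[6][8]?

   ''  z  z  z  z  x  z  z  x  x  y
''  0  0  0  0  0  0  0  0  0  0  0
 z  0  1  1  1  1  1  1  1  1  1  1
 z  0  1  2  2  2  2  2  2  2  2  2
 z  0  1  2  3  3  3  3  3  3  3  3
 z  0  1  2  3  4  4  4  4  4  4  4
 x  0  1  2  3  4  5  5  5  5  5  5
 y  0  1  2  3  4  5  5  5  5  5  6
 y  0  1  2  3  4  5  5  5  5  5  6
 x  0  1  2  3  4  5  5  5  6  6  6
 x  0  1  2  3  4  5  5  5  6  7  7

5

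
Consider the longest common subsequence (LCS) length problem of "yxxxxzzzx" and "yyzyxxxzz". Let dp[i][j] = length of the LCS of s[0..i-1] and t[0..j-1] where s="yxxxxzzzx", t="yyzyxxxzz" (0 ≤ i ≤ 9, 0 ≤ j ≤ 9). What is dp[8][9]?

6

   ''  y  y  z  y  x  x  x  z  z
''  0  0  0  0  0  0  0  0  0  0
 y  0  1  1  1  1  1  1  1  1  1
 x  0  1  1  1  1  2  2  2  2  2
 x  0  1  1  1  1  2  3  3  3  3
 x  0  1  1  1  1  2  3  4  4  4
 x  0  1  1  1  1  2  3  4  4  4
 z  0  1  1  2  2  2  3  4  5  5
 z  0  1  1  2  2  2  3  4  5  6
 z  0  1  1  2  2  2  3  4  5  6
 x  0  1  1  2  2  3  3  4  5  6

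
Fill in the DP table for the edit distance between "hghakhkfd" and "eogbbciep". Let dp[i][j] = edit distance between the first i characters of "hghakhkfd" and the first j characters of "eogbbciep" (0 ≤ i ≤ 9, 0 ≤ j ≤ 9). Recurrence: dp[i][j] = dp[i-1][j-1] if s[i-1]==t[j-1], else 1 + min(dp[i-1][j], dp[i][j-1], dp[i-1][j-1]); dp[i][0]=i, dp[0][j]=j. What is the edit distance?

9

   ''  e  o  g  b  b  c  i  e  p
''  0  1  2  3  4  5  6  7  8  9
 h  1  1  2  3  4  5  6  7  8  9
 g  2  2  2  2  3  4  5  6  7  8
 h  3  3  3  3  3  4  5  6  7  8
 a  4  4  4  4  4  4  5  6  7  8
 k  5  5  5  5  5  5  5  6  7  8
 h  6  6  6  6  6  6  6  6  7  8
 k  7  7  7  7  7  7  7  7  7  8
 f  8  8  8  8  8  8  8  8  8  8
 d  9  9  9  9  9  9  9  9  9  9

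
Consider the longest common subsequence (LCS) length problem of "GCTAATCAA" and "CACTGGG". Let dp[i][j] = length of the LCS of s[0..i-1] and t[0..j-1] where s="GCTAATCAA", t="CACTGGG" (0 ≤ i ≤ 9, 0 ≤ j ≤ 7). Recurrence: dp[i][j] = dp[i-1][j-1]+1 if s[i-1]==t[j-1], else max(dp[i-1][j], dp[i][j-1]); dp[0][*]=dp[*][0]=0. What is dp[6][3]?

2

   ''  C  A  C  T  G  G  G
''  0  0  0  0  0  0  0  0
 G  0  0  0  0  0  1  1  1
 C  0  1  1  1  1  1  1  1
 T  0  1  1  1  2  2  2  2
 A  0  1  2  2  2  2  2  2
 A  0  1  2  2  2  2  2  2
 T  0  1  2  2  3  3  3  3
 C  0  1  2  3  3  3  3  3
 A  0  1  2  3  3  3  3  3
 A  0  1  2  3  3  3  3  3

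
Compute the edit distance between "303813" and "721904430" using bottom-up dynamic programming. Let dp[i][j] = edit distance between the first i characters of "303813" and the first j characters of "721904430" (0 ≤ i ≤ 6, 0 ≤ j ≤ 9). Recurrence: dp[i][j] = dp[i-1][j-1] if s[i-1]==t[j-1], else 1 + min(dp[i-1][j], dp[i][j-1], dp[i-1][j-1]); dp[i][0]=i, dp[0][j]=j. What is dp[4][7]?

   ''  7  2  1  9  0  4  4  3  0
''  0  1  2  3  4  5  6  7  8  9
 3  1  1  2  3  4  5  6  7  7  8
 0  2  2  2  3  4  4  5  6  7  7
 3  3  3  3  3  4  5  5  6  6  7
 8  4  4  4  4  4  5  6  6  7  7
 1  5  5  5  4  5  5  6  7  7  8
 3  6  6  6  5  5  6  6  7  7  8

6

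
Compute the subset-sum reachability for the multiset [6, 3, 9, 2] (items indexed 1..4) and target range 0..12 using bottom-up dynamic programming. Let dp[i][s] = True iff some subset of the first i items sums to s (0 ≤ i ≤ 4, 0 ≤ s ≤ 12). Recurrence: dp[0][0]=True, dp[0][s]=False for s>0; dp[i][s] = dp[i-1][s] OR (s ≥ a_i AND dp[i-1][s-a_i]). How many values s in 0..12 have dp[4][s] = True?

9

i\s   0   1   2   3   4   5   6   7   8   9  10  11  12
  0   T   F   F   F   F   F   F   F   F   F   F   F   F
  1   T   F   F   F   F   F   T   F   F   F   F   F   F
  2   T   F   F   T   F   F   T   F   F   T   F   F   F
  3   T   F   F   T   F   F   T   F   F   T   F   F   T
  4   T   F   T   T   F   T   T   F   T   T   F   T   T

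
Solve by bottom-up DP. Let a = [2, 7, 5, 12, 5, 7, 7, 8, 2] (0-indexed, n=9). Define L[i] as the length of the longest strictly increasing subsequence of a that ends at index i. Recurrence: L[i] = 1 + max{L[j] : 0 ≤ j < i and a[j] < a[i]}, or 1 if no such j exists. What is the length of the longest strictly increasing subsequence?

   i    0    1    2    3    4    5    6    7    8
a[i]    2    7    5   12    5    7    7    8    2
L[i]    1    2    2    3    2    3    3    4    1

4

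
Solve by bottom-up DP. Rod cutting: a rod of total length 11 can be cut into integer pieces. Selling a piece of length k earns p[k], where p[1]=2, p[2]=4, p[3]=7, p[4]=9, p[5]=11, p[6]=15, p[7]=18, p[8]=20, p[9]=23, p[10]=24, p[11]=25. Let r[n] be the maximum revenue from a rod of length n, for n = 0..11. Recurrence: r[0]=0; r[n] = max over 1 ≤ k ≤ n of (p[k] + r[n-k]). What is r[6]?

   n    0    1    2    3    4    5    6    7    8    9   10   11
r[n]    0    2    4    7    9   11   15   18   20   23   25   27

15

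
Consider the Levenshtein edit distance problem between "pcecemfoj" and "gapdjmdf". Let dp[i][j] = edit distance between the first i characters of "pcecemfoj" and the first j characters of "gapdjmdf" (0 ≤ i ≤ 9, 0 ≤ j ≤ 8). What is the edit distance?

   ''  g  a  p  d  j  m  d  f
''  0  1  2  3  4  5  6  7  8
 p  1  1  2  2  3  4  5  6  7
 c  2  2  2  3  3  4  5  6  7
 e  3  3  3  3  4  4  5  6  7
 c  4  4  4  4  4  5  5  6  7
 e  5  5  5  5  5  5  6  6  7
 m  6  6  6  6  6  6  5  6  7
 f  7  7  7  7  7  7  6  6  6
 o  8  8  8  8  8  8  7  7  7
 j  9  9  9  9  9  8  8  8  8

8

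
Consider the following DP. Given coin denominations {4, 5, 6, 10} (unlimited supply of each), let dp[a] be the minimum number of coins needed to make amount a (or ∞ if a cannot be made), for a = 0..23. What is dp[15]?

2

 a  0  1  2  3  4  5  6  7  8  9 10 11 12 13 14 15 16 17 18 19 20 21 22 23
dp  0  -  -  -  1  1  1  -  2  2  1  2  2  3  2  2  2  3  3  3  2  3  3  4
(- denotes ∞ / unreachable)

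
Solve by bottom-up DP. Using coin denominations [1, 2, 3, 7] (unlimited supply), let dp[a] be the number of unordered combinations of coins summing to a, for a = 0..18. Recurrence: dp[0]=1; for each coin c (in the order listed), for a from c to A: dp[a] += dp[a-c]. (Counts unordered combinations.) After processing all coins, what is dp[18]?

after  coin     0     1     2     3     4     5     6     7     8     9    10    11    12    13    14    15    16    17    18
          1     1     1     1     1     1     1     1     1     1     1     1     1     1     1     1     1     1     1     1
          2     1     1     2     2     3     3     4     4     5     5     6     6     7     7     8     8     9     9    10
          3     1     1     2     3     4     5     7     8    10    12    14    16    19    21    24    27    30    33    37
          7     1     1     2     3     4     5     7     9    11    14    17    20    24    28    33    38    44    50    57

57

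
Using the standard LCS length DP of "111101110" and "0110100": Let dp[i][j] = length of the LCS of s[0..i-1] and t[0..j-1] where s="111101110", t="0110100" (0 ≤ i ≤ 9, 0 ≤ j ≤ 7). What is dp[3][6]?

   ''  0  1  1  0  1  0  0
''  0  0  0  0  0  0  0  0
 1  0  0  1  1  1  1  1  1
 1  0  0  1  2  2  2  2  2
 1  0  0  1  2  2  3  3  3
 1  0  0  1  2  2  3  3  3
 0  0  1  1  2  3  3  4  4
 1  0  1  2  2  3  4  4  4
 1  0  1  2  3  3  4  4  4
 1  0  1  2  3  3  4  4  4
 0  0  1  2  3  4  4  5  5

3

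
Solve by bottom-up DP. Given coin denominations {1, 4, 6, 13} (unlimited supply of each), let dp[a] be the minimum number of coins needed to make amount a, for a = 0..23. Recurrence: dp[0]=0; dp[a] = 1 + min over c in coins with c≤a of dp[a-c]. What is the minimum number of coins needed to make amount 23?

3

 a  0  1  2  3  4  5  6  7  8  9 10 11 12 13 14 15 16 17 18 19 20 21 22 23
dp  0  1  2  3  1  2  1  2  2  3  2  3  2  1  2  3  3  2  3  2  3  3  4  3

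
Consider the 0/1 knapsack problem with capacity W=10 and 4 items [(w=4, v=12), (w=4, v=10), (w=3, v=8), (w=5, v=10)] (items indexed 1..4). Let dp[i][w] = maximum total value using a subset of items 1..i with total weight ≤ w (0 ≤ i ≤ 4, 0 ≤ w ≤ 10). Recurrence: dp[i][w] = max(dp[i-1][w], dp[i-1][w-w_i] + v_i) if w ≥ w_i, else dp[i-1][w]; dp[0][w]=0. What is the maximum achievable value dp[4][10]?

22

i\w   0   1   2   3   4   5   6   7   8   9  10
  0   0   0   0   0   0   0   0   0   0   0   0
  1   0   0   0   0  12  12  12  12  12  12  12
  2   0   0   0   0  12  12  12  12  22  22  22
  3   0   0   0   8  12  12  12  20  22  22  22
  4   0   0   0   8  12  12  12  20  22  22  22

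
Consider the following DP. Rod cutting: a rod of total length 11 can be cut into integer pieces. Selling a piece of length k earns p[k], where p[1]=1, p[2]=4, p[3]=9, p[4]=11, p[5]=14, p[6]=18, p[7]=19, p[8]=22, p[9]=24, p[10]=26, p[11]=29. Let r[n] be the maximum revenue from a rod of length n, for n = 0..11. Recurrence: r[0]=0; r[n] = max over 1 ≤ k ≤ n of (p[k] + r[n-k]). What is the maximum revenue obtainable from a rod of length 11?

   n    0    1    2    3    4    5    6    7    8    9   10   11
r[n]    0    1    4    9   11   14   18   20   23   27   29   32

32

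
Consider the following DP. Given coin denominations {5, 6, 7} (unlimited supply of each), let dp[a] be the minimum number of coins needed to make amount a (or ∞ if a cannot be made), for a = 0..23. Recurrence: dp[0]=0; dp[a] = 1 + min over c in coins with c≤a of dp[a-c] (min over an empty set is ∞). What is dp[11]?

2

 a  0  1  2  3  4  5  6  7  8  9 10 11 12 13 14 15 16 17 18 19 20 21 22 23
dp  0  -  -  -  -  1  1  1  -  -  2  2  2  2  2  3  3  3  3  3  3  3  4  4
(- denotes ∞ / unreachable)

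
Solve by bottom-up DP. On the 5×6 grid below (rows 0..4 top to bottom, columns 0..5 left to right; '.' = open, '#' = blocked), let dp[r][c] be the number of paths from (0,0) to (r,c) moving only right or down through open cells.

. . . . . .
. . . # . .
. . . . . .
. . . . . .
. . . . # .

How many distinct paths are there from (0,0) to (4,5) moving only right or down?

r\c   0   1   2   3   4   5
  0   1   1   1   1   1   1
  1   1   2   3   0   1   2
  2   1   3   6   6   7   9
  3   1   4  10  16  23  32
  4   1   5  15  31   0  32

32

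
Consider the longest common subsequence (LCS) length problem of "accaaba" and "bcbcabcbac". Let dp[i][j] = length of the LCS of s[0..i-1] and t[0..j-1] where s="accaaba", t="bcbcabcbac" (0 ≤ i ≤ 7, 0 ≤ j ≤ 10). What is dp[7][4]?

   ''  b  c  b  c  a  b  c  b  a  c
''  0  0  0  0  0  0  0  0  0  0  0
 a  0  0  0  0  0  1  1  1  1  1  1
 c  0  0  1  1  1  1  1  2  2  2  2
 c  0  0  1  1  2  2  2  2  2  2  3
 a  0  0  1  1  2  3  3  3  3  3  3
 a  0  0  1  1  2  3  3  3  3  4  4
 b  0  1  1  2  2  3  4  4  4  4  4
 a  0  1  1  2  2  3  4  4  4  5  5

2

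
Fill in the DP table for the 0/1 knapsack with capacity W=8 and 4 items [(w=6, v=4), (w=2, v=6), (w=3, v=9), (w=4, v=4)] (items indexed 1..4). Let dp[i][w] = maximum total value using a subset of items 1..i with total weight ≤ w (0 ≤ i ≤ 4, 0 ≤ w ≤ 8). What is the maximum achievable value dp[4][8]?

i\w   0   1   2   3   4   5   6   7   8
  0   0   0   0   0   0   0   0   0   0
  1   0   0   0   0   0   0   4   4   4
  2   0   0   6   6   6   6   6   6  10
  3   0   0   6   9   9  15  15  15  15
  4   0   0   6   9   9  15  15  15  15

15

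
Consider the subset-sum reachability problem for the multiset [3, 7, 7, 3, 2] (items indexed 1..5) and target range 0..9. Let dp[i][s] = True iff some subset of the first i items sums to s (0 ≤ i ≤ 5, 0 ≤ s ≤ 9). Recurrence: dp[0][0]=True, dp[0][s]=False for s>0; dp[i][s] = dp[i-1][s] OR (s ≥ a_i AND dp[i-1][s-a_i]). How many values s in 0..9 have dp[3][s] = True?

i\s   0   1   2   3   4   5   6   7   8   9
  0   T   F   F   F   F   F   F   F   F   F
  1   T   F   F   T   F   F   F   F   F   F
  2   T   F   F   T   F   F   F   T   F   F
  3   T   F   F   T   F   F   F   T   F   F
  4   T   F   F   T   F   F   T   T   F   F
  5   T   F   T   T   F   T   T   T   T   T

3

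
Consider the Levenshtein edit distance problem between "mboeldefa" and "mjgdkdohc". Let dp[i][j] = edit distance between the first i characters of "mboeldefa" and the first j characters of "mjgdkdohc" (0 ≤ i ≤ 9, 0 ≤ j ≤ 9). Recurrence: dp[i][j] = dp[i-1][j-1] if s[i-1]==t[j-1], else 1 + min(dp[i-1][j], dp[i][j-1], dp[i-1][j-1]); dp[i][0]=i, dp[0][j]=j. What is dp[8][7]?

   ''  m  j  g  d  k  d  o  h  c
''  0  1  2  3  4  5  6  7  8  9
 m  1  0  1  2  3  4  5  6  7  8
 b  2  1  1  2  3  4  5  6  7  8
 o  3  2  2  2  3  4  5  5  6  7
 e  4  3  3  3  3  4  5  6  6  7
 l  5  4  4  4  4  4  5  6  7  7
 d  6  5  5  5  4  5  4  5  6  7
 e  7  6  6  6  5  5  5  5  6  7
 f  8  7  7  7  6  6  6  6  6  7
 a  9  8  8  8  7  7  7  7  7  7

6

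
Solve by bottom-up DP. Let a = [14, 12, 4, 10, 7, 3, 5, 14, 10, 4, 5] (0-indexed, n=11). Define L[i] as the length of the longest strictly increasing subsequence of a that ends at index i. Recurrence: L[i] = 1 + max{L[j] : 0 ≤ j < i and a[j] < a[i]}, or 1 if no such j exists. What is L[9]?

2

   i    0    1    2    3    4    5    6    7    8    9   10
a[i]   14   12    4   10    7    3    5   14   10    4    5
L[i]    1    1    1    2    2    1    2    3    3    2    3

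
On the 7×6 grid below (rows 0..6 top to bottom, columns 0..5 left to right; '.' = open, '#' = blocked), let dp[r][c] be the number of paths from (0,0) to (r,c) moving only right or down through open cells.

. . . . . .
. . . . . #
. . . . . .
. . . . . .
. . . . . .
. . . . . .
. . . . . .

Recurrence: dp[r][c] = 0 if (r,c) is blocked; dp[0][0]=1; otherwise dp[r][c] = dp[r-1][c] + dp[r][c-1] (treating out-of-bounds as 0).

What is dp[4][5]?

r\c   0   1   2   3   4   5
  0   1   1   1   1   1   1
  1   1   2   3   4   5   0
  2   1   3   6  10  15  15
  3   1   4  10  20  35  50
  4   1   5  15  35  70 120
  5   1   6  21  56 126 246
  6   1   7  28  84 210 456

120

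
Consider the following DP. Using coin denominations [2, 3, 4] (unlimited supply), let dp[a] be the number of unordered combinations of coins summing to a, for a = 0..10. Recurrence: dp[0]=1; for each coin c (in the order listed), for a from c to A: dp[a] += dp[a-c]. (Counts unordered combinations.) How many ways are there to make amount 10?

after  coin     0     1     2     3     4     5     6     7     8     9    10
          2     1     0     1     0     1     0     1     0     1     0     1
          3     1     0     1     1     1     1     2     1     2     2     2
          4     1     0     1     1     2     1     3     2     4     3     5

5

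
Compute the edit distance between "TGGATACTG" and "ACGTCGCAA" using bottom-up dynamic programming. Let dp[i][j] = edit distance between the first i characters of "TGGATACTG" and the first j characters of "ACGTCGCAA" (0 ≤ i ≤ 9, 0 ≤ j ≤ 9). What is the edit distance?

   ''  A  C  G  T  C  G  C  A  A
''  0  1  2  3  4  5  6  7  8  9
 T  1  1  2  3  3  4  5  6  7  8
 G  2  2  2  2  3  4  4  5  6  7
 G  3  3  3  2  3  4  4  5  6  7
 A  4  3  4  3  3  4  5  5  5  6
 T  5  4  4  4  3  4  5  6  6  6
 A  6  5  5  5  4  4  5  6  6  6
 C  7  6  5  6  5  4  5  5  6  7
 T  8  7  6  6  6  5  5  6  6  7
 G  9  8  7  6  7  6  5  6  7  7

7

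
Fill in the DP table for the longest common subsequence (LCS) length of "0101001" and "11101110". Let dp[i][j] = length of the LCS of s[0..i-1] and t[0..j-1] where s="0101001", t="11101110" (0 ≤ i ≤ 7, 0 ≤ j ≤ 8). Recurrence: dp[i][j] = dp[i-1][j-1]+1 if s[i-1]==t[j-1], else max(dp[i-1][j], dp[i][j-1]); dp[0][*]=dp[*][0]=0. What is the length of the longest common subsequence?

4

   ''  1  1  1  0  1  1  1  0
''  0  0  0  0  0  0  0  0  0
 0  0  0  0  0  1  1  1  1  1
 1  0  1  1  1  1  2  2  2  2
 0  0  1  1  1  2  2  2  2  3
 1  0  1  2  2  2  3  3  3  3
 0  0  1  2  2  3  3  3  3  4
 0  0  1  2  2  3  3  3  3  4
 1  0  1  2  3  3  4  4  4  4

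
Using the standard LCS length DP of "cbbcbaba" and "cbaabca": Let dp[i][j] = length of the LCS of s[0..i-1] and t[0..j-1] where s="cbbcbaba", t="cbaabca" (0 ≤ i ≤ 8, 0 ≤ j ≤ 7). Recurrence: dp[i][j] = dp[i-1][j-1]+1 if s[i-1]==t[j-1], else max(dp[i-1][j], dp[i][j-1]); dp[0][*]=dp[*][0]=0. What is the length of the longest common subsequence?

5

   ''  c  b  a  a  b  c  a
''  0  0  0  0  0  0  0  0
 c  0  1  1  1  1  1  1  1
 b  0  1  2  2  2  2  2  2
 b  0  1  2  2  2  3  3  3
 c  0  1  2  2  2  3  4  4
 b  0  1  2  2  2  3  4  4
 a  0  1  2  3  3  3  4  5
 b  0  1  2  3  3  4  4  5
 a  0  1  2  3  4  4  4  5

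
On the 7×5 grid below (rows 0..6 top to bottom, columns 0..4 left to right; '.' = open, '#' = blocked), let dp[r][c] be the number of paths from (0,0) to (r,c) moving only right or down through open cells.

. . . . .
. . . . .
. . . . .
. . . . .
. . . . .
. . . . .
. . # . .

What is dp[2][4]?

r\c   0   1   2   3   4
  0   1   1   1   1   1
  1   1   2   3   4   5
  2   1   3   6  10  15
  3   1   4  10  20  35
  4   1   5  15  35  70
  5   1   6  21  56 126
  6   1   7   0  56 182

15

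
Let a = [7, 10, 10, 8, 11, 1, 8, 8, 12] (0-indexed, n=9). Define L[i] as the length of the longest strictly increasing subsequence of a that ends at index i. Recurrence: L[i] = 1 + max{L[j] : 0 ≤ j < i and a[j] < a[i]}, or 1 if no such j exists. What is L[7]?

   i    0    1    2    3    4    5    6    7    8
a[i]    7   10   10    8   11    1    8    8   12
L[i]    1    2    2    2    3    1    2    2    4

2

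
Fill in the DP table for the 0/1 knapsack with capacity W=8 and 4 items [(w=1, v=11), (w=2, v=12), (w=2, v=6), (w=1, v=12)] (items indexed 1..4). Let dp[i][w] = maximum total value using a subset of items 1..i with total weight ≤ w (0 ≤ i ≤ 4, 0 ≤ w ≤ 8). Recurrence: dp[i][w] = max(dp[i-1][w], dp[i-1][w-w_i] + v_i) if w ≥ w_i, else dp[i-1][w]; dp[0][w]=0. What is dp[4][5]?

35

i\w   0   1   2   3   4   5   6   7   8
  0   0   0   0   0   0   0   0   0   0
  1   0  11  11  11  11  11  11  11  11
  2   0  11  12  23  23  23  23  23  23
  3   0  11  12  23  23  29  29  29  29
  4   0  12  23  24  35  35  41  41  41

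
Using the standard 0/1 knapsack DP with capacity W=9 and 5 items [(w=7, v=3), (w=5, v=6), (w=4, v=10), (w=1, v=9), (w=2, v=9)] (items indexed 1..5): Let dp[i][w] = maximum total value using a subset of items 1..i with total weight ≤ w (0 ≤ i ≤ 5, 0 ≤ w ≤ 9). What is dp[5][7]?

i\w   0   1   2   3   4   5   6   7   8   9
  0   0   0   0   0   0   0   0   0   0   0
  1   0   0   0   0   0   0   0   3   3   3
  2   0   0   0   0   0   6   6   6   6   6
  3   0   0   0   0  10  10  10  10  10  16
  4   0   9   9   9  10  19  19  19  19  19
  5   0   9   9  18  18  19  19  28  28  28

28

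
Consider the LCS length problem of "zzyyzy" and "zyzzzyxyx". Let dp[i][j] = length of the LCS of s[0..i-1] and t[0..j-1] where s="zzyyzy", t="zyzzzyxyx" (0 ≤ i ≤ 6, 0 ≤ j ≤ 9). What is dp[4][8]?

   ''  z  y  z  z  z  y  x  y  x
''  0  0  0  0  0  0  0  0  0  0
 z  0  1  1  1  1  1  1  1  1  1
 z  0  1  1  2  2  2  2  2  2  2
 y  0  1  2  2  2  2  3  3  3  3
 y  0  1  2  2  2  2  3  3  4  4
 z  0  1  2  3  3  3  3  3  4  4
 y  0  1  2  3  3  3  4  4  4  4

4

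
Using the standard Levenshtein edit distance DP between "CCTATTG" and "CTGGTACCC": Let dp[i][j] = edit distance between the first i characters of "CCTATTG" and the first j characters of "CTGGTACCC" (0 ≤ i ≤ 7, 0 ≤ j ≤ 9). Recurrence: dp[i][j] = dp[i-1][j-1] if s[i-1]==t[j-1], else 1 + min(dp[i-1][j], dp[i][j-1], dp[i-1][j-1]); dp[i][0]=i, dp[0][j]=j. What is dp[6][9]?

   ''  C  T  G  G  T  A  C  C  C
''  0  1  2  3  4  5  6  7  8  9
 C  1  0  1  2  3  4  5  6  7  8
 C  2  1  1  2  3  4  5  5  6  7
 T  3  2  1  2  3  3  4  5  6  7
 A  4  3  2  2  3  4  3  4  5  6
 T  5  4  3  3  3  3  4  4  5  6
 T  6  5  4  4  4  3  4  5  5  6
 G  7  6  5  4  4  4  4  5  6  6

6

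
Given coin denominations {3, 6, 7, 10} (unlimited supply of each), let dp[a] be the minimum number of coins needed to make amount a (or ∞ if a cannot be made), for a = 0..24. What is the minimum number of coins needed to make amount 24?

 a  0  1  2  3  4  5  6  7  8  9 10 11 12 13 14 15 16 17 18 19 20 21 22 23 24
dp  0  -  -  1  -  -  1  1  -  2  1  -  2  2  2  3  2  2  3  3  2  3  3  3  3
(- denotes ∞ / unreachable)

3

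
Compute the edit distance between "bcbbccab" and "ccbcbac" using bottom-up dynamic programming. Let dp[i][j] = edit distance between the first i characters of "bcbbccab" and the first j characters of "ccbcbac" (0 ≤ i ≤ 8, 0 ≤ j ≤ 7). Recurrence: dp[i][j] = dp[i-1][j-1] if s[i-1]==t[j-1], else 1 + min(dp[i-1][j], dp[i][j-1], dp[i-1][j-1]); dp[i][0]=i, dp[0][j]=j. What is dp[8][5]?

4

   ''  c  c  b  c  b  a  c
''  0  1  2  3  4  5  6  7
 b  1  1  2  2  3  4  5  6
 c  2  1  1  2  2  3  4  5
 b  3  2  2  1  2  2  3  4
 b  4  3  3  2  2  2  3  4
 c  5  4  3  3  2  3  3  3
 c  6  5  4  4  3  3  4  3
 a  7  6  5  5  4  4  3  4
 b  8  7  6  5  5  4  4  4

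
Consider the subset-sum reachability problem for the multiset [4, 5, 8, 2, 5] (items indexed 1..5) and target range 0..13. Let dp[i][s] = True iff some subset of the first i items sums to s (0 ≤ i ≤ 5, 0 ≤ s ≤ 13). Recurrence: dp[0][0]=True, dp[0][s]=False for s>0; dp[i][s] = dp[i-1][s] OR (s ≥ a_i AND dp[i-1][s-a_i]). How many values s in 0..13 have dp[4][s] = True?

i\s   0   1   2   3   4   5   6   7   8   9  10  11  12  13
  0   T   F   F   F   F   F   F   F   F   F   F   F   F   F
  1   T   F   F   F   T   F   F   F   F   F   F   F   F   F
  2   T   F   F   F   T   T   F   F   F   T   F   F   F   F
  3   T   F   F   F   T   T   F   F   T   T   F   F   T   T
  4   T   F   T   F   T   T   T   T   T   T   T   T   T   T
  5   T   F   T   F   T   T   T   T   T   T   T   T   T   T

12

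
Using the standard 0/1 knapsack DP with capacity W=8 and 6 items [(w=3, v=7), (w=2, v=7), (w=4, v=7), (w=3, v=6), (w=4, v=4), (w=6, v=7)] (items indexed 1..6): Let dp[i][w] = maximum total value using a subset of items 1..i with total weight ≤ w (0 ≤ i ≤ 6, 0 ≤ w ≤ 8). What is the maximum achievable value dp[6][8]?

20

i\w   0   1   2   3   4   5   6   7   8
  0   0   0   0   0   0   0   0   0   0
  1   0   0   0   7   7   7   7   7   7
  2   0   0   7   7   7  14  14  14  14
  3   0   0   7   7   7  14  14  14  14
  4   0   0   7   7   7  14  14  14  20
  5   0   0   7   7   7  14  14  14  20
  6   0   0   7   7   7  14  14  14  20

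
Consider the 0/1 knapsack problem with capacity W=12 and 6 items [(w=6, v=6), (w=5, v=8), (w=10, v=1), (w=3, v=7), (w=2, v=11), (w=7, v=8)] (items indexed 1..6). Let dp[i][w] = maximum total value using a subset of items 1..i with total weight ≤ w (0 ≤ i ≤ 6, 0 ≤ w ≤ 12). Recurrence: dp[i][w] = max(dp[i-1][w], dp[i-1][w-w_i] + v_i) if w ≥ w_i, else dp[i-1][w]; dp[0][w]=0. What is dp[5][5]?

18

i\w   0   1   2   3   4   5   6   7   8   9  10  11  12
  0   0   0   0   0   0   0   0   0   0   0   0   0   0
  1   0   0   0   0   0   0   6   6   6   6   6   6   6
  2   0   0   0   0   0   8   8   8   8   8   8  14  14
  3   0   0   0   0   0   8   8   8   8   8   8  14  14
  4   0   0   0   7   7   8   8   8  15  15  15  15  15
  5   0   0  11  11  11  18  18  19  19  19  26  26  26
  6   0   0  11  11  11  18  18  19  19  19  26  26  26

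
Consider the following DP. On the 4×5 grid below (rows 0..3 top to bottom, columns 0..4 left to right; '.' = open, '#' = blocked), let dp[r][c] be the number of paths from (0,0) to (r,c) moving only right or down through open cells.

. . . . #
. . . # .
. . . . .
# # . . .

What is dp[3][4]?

r\c   0   1   2   3   4
  0   1   1   1   1   0
  1   1   2   3   0   0
  2   1   3   6   6   6
  3   0   0   6  12  18

18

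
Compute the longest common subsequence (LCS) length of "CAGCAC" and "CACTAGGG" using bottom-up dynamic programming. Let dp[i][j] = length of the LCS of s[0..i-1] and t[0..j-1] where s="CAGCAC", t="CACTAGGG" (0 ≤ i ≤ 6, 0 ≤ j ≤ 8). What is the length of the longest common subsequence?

4

   ''  C  A  C  T  A  G  G  G
''  0  0  0  0  0  0  0  0  0
 C  0  1  1  1  1  1  1  1  1
 A  0  1  2  2  2  2  2  2  2
 G  0  1  2  2  2  2  3  3  3
 C  0  1  2  3  3  3  3  3  3
 A  0  1  2  3  3  4  4  4  4
 C  0  1  2  3  3  4  4  4  4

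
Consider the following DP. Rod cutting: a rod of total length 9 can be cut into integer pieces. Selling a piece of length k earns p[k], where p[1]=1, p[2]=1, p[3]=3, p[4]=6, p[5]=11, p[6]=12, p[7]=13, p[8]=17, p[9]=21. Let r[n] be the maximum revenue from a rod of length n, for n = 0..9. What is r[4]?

6

   n    0    1    2    3    4    5    6    7    8    9
r[n]    0    1    2    3    6   11   12   13   17   21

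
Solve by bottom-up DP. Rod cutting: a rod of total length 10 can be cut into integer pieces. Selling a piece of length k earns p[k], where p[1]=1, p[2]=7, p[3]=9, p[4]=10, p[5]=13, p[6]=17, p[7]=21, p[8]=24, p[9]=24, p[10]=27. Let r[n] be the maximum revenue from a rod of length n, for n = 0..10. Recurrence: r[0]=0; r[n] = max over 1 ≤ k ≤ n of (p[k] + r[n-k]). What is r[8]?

28

   n    0    1    2    3    4    5    6    7    8    9   10
r[n]    0    1    7    9   14   16   21   23   28   30   35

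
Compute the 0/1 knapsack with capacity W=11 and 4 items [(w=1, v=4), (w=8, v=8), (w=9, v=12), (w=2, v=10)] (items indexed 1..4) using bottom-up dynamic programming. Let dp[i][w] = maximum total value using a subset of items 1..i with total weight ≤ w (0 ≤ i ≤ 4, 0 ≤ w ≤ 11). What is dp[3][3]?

i\w   0   1   2   3   4   5   6   7   8   9  10  11
  0   0   0   0   0   0   0   0   0   0   0   0   0
  1   0   4   4   4   4   4   4   4   4   4   4   4
  2   0   4   4   4   4   4   4   4   8  12  12  12
  3   0   4   4   4   4   4   4   4   8  12  16  16
  4   0   4  10  14  14  14  14  14  14  14  18  22

4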